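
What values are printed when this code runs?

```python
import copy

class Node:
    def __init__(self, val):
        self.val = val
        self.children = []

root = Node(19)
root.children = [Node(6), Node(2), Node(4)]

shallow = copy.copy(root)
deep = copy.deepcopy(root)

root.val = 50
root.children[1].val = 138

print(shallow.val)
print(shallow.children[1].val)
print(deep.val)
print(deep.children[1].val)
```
19
138
19
2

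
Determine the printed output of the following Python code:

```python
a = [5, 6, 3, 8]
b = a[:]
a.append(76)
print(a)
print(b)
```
[5, 6, 3, 8, 76]
[5, 6, 3, 8]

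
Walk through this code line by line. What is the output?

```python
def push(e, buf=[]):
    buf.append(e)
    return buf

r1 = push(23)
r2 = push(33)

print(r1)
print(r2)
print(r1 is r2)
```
[23, 33]
[23, 33]
True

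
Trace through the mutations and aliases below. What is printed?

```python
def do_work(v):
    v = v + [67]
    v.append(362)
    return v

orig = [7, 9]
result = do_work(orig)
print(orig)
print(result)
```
[7, 9]
[7, 9, 67, 362]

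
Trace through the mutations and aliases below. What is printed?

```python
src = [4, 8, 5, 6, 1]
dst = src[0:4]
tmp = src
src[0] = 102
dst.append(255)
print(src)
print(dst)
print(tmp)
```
[102, 8, 5, 6, 1]
[4, 8, 5, 6, 255]
[102, 8, 5, 6, 1]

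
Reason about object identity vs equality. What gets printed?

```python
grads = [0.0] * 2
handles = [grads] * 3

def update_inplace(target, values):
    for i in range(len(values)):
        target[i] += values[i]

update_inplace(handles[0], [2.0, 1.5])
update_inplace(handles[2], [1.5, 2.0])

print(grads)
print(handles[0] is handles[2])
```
[3.5, 3.5]
True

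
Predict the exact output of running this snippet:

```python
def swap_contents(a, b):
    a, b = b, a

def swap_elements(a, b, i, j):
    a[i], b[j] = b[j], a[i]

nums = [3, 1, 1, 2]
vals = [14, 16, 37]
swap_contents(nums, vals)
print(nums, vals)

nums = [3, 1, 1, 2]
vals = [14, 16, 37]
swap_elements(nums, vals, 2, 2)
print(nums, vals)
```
[3, 1, 1, 2] [14, 16, 37]
[3, 1, 37, 2] [14, 16, 1]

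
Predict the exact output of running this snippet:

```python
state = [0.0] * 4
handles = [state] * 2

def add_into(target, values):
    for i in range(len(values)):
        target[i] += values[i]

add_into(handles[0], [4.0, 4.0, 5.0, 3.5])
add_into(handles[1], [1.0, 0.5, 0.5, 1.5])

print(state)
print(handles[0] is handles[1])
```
[5.0, 4.5, 5.5, 5.0]
True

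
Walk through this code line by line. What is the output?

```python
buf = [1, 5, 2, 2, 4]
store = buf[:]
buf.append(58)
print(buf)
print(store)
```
[1, 5, 2, 2, 4, 58]
[1, 5, 2, 2, 4]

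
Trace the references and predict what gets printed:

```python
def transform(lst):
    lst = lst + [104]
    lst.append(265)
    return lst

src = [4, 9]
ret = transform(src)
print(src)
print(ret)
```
[4, 9]
[4, 9, 104, 265]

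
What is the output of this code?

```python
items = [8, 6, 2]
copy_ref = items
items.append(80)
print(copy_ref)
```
[8, 6, 2, 80]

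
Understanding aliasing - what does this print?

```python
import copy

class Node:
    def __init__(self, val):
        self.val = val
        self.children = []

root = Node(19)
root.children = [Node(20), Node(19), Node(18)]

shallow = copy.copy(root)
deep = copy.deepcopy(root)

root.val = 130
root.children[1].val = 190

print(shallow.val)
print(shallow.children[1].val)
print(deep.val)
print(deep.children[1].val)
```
19
190
19
19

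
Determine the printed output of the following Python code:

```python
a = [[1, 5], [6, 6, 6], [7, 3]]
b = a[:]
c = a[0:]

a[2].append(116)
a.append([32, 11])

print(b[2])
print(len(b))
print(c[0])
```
[7, 3, 116]
3
[1, 5]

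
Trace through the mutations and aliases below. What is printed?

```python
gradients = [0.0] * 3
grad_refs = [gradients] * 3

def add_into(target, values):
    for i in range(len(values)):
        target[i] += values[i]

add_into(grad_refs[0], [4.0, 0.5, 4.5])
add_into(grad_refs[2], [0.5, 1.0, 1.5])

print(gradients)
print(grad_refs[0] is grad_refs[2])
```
[4.5, 1.5, 6.0]
True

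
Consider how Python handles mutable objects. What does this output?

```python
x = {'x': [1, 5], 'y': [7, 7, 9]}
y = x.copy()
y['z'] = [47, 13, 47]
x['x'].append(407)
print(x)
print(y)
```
{'x': [1, 5, 407], 'y': [7, 7, 9]}
{'x': [1, 5, 407], 'y': [7, 7, 9], 'z': [47, 13, 47]}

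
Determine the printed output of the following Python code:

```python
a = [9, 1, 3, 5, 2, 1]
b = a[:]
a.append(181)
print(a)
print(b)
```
[9, 1, 3, 5, 2, 1, 181]
[9, 1, 3, 5, 2, 1]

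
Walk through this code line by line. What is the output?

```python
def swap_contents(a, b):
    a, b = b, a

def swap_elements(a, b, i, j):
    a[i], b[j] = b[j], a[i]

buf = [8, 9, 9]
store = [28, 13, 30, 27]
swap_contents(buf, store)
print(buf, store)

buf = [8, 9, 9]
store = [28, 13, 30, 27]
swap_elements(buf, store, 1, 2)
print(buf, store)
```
[8, 9, 9] [28, 13, 30, 27]
[8, 30, 9] [28, 13, 9, 27]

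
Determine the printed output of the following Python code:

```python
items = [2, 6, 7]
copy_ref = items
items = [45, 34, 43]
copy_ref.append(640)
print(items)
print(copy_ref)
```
[45, 34, 43]
[2, 6, 7, 640]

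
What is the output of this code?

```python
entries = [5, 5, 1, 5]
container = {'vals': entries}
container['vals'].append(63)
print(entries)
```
[5, 5, 1, 5, 63]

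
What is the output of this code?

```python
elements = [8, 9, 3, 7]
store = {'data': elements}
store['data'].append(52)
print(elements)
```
[8, 9, 3, 7, 52]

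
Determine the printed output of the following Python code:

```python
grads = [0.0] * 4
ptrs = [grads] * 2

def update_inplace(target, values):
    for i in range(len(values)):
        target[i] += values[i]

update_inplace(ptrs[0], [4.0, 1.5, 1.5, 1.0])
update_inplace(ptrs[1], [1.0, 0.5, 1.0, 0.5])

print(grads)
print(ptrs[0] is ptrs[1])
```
[5.0, 2.0, 2.5, 1.5]
True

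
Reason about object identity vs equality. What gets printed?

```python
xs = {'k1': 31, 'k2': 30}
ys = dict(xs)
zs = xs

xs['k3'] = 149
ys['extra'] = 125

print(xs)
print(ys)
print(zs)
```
{'k1': 31, 'k2': 30, 'k3': 149}
{'k1': 31, 'k2': 30, 'extra': 125}
{'k1': 31, 'k2': 30, 'k3': 149}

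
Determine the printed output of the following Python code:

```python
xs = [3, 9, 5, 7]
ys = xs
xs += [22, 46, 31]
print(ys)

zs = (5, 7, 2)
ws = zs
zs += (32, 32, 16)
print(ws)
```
[3, 9, 5, 7, 22, 46, 31]
(5, 7, 2)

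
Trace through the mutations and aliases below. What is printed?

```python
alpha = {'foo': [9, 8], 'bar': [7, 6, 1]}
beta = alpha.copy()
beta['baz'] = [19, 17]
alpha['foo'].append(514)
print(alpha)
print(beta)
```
{'foo': [9, 8, 514], 'bar': [7, 6, 1]}
{'foo': [9, 8, 514], 'bar': [7, 6, 1], 'baz': [19, 17]}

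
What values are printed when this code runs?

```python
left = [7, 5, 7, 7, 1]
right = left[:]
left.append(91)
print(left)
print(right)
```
[7, 5, 7, 7, 1, 91]
[7, 5, 7, 7, 1]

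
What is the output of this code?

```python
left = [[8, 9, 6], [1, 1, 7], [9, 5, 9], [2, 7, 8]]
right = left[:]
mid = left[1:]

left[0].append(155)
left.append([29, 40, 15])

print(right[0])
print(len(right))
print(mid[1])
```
[8, 9, 6, 155]
4
[9, 5, 9]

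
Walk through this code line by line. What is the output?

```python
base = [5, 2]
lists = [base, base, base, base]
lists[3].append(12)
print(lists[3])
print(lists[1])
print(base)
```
[5, 2, 12]
[5, 2, 12]
[5, 2, 12]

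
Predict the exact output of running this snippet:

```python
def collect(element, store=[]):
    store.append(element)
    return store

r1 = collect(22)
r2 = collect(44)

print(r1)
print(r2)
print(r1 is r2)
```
[22, 44]
[22, 44]
True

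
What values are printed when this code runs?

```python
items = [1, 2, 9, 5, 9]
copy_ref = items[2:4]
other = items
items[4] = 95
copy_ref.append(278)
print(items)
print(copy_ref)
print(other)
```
[1, 2, 9, 5, 95]
[9, 5, 278]
[1, 2, 9, 5, 95]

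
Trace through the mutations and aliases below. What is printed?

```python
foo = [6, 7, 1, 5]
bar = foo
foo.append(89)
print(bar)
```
[6, 7, 1, 5, 89]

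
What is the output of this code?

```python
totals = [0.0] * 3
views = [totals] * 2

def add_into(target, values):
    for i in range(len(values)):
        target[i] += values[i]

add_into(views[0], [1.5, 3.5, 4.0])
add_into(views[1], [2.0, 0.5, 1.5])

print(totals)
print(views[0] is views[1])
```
[3.5, 4.0, 5.5]
True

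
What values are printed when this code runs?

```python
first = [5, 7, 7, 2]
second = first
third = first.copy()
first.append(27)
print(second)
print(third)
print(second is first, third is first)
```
[5, 7, 7, 2, 27]
[5, 7, 7, 2]
True False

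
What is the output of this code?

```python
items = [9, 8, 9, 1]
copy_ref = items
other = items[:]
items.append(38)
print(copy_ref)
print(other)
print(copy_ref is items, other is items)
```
[9, 8, 9, 1, 38]
[9, 8, 9, 1]
True False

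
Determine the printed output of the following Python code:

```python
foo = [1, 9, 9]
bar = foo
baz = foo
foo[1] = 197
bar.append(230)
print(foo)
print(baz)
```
[1, 197, 9, 230]
[1, 197, 9, 230]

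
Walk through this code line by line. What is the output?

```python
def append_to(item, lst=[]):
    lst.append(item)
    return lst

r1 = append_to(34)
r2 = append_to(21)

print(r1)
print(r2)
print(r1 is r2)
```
[34, 21]
[34, 21]
True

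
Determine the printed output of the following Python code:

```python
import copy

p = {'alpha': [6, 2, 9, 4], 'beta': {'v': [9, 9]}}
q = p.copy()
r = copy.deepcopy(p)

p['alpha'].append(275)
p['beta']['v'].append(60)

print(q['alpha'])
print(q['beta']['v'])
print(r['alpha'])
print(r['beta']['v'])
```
[6, 2, 9, 4, 275]
[9, 9, 60]
[6, 2, 9, 4]
[9, 9]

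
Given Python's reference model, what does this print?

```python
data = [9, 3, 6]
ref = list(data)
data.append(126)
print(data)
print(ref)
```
[9, 3, 6, 126]
[9, 3, 6]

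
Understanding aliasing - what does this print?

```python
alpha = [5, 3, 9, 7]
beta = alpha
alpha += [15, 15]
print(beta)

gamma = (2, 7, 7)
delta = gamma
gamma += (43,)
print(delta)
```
[5, 3, 9, 7, 15, 15]
(2, 7, 7)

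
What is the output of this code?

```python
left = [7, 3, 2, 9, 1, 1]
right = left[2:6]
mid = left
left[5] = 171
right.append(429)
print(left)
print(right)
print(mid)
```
[7, 3, 2, 9, 1, 171]
[2, 9, 1, 1, 429]
[7, 3, 2, 9, 1, 171]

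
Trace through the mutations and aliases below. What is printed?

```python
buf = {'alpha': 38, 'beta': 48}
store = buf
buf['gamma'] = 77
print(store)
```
{'alpha': 38, 'beta': 48, 'gamma': 77}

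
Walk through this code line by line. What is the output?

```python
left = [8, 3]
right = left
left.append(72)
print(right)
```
[8, 3, 72]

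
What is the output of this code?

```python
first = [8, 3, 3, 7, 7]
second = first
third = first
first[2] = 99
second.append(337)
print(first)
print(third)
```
[8, 3, 99, 7, 7, 337]
[8, 3, 99, 7, 7, 337]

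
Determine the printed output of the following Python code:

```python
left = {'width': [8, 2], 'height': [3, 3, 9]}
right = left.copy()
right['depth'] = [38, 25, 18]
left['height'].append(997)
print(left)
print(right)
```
{'width': [8, 2], 'height': [3, 3, 9, 997]}
{'width': [8, 2], 'height': [3, 3, 9, 997], 'depth': [38, 25, 18]}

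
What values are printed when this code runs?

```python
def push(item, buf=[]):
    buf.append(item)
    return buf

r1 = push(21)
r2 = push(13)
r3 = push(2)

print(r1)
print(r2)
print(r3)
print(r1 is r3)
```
[21, 13, 2]
[21, 13, 2]
[21, 13, 2]
True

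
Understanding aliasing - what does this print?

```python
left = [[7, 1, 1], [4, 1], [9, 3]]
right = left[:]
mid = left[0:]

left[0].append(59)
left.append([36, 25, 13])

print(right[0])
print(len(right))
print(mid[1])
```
[7, 1, 1, 59]
3
[4, 1]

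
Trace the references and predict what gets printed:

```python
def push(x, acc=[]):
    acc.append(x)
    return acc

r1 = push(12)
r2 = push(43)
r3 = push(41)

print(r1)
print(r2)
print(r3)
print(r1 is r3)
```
[12, 43, 41]
[12, 43, 41]
[12, 43, 41]
True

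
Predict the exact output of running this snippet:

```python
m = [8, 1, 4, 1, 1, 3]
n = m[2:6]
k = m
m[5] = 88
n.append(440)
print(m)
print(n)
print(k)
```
[8, 1, 4, 1, 1, 88]
[4, 1, 1, 3, 440]
[8, 1, 4, 1, 1, 88]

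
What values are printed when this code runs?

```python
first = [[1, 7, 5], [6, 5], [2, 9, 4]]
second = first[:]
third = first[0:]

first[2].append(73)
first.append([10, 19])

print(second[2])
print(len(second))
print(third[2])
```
[2, 9, 4, 73]
3
[2, 9, 4, 73]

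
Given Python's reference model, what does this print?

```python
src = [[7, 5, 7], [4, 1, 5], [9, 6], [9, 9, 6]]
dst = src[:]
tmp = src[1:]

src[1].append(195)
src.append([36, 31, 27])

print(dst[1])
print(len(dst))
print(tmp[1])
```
[4, 1, 5, 195]
4
[9, 6]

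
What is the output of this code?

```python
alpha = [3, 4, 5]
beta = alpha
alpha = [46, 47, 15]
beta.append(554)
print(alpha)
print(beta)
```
[46, 47, 15]
[3, 4, 5, 554]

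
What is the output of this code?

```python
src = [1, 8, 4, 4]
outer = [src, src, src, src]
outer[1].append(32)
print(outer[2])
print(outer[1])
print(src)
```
[1, 8, 4, 4, 32]
[1, 8, 4, 4, 32]
[1, 8, 4, 4, 32]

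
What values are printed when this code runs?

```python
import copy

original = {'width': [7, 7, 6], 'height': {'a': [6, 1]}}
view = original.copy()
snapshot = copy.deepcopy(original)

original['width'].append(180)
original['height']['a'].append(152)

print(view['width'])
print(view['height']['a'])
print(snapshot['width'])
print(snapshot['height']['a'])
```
[7, 7, 6, 180]
[6, 1, 152]
[7, 7, 6]
[6, 1]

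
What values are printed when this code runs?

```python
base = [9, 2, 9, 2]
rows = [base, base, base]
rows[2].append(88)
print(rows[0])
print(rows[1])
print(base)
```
[9, 2, 9, 2, 88]
[9, 2, 9, 2, 88]
[9, 2, 9, 2, 88]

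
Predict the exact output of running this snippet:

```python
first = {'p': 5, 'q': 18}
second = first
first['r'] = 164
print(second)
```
{'p': 5, 'q': 18, 'r': 164}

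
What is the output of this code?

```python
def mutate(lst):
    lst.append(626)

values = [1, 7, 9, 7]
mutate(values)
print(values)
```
[1, 7, 9, 7, 626]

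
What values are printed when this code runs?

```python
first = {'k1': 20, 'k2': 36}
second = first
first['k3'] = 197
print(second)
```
{'k1': 20, 'k2': 36, 'k3': 197}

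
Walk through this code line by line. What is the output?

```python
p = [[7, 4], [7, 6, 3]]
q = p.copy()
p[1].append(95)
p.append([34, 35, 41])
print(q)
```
[[7, 4], [7, 6, 3, 95]]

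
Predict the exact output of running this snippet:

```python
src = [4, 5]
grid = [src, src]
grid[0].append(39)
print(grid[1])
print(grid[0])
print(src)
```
[4, 5, 39]
[4, 5, 39]
[4, 5, 39]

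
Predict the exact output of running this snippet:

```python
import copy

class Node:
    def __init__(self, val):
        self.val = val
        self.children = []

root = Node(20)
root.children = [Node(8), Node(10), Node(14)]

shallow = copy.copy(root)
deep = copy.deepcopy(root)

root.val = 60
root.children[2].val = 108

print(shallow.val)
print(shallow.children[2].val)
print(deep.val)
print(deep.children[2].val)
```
20
108
20
14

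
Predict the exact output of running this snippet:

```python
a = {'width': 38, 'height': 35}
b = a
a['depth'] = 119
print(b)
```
{'width': 38, 'height': 35, 'depth': 119}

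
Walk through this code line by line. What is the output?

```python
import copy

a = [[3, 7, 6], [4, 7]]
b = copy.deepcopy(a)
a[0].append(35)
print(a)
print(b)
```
[[3, 7, 6, 35], [4, 7]]
[[3, 7, 6], [4, 7]]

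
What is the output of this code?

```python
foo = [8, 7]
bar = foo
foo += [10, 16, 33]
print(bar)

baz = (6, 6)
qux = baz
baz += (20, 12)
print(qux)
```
[8, 7, 10, 16, 33]
(6, 6)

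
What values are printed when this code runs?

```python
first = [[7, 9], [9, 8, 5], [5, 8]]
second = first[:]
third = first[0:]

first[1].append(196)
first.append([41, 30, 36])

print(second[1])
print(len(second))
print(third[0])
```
[9, 8, 5, 196]
3
[7, 9]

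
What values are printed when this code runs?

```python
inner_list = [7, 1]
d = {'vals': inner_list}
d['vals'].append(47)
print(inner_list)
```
[7, 1, 47]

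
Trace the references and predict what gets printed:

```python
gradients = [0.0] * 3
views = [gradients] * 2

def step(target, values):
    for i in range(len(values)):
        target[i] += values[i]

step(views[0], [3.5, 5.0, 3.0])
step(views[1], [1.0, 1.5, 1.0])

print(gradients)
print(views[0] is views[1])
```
[4.5, 6.5, 4.0]
True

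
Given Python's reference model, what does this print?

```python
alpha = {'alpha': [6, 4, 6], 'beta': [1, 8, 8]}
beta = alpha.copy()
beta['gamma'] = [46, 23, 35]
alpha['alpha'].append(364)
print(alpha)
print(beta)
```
{'alpha': [6, 4, 6, 364], 'beta': [1, 8, 8]}
{'alpha': [6, 4, 6, 364], 'beta': [1, 8, 8], 'gamma': [46, 23, 35]}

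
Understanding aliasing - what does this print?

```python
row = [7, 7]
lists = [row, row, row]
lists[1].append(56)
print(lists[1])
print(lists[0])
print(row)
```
[7, 7, 56]
[7, 7, 56]
[7, 7, 56]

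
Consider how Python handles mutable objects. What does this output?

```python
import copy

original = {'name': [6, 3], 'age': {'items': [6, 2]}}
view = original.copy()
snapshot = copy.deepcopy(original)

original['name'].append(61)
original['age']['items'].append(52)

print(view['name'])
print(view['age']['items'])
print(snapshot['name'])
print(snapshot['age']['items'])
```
[6, 3, 61]
[6, 2, 52]
[6, 3]
[6, 2]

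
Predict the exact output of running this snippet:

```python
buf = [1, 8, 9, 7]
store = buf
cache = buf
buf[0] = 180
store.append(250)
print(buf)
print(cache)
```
[180, 8, 9, 7, 250]
[180, 8, 9, 7, 250]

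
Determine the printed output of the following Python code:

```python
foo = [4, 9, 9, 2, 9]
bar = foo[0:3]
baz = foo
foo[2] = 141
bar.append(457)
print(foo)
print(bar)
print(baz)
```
[4, 9, 141, 2, 9]
[4, 9, 9, 457]
[4, 9, 141, 2, 9]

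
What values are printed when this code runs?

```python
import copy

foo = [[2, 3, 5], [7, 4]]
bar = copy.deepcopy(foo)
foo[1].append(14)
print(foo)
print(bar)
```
[[2, 3, 5], [7, 4, 14]]
[[2, 3, 5], [7, 4]]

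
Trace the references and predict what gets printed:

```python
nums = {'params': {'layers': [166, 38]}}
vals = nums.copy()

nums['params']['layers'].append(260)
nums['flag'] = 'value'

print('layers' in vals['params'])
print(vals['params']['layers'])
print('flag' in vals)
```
True
[166, 38, 260]
False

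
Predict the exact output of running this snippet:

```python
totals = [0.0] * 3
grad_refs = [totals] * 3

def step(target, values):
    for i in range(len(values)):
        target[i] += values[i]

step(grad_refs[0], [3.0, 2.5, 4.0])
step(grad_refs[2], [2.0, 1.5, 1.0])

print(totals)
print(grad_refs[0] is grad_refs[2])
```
[5.0, 4.0, 5.0]
True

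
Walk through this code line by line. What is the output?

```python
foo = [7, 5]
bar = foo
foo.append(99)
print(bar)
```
[7, 5, 99]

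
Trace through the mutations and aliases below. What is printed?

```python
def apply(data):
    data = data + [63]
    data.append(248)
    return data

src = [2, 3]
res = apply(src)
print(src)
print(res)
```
[2, 3]
[2, 3, 63, 248]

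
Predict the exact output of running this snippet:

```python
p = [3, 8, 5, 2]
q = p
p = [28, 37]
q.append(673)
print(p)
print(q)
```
[28, 37]
[3, 8, 5, 2, 673]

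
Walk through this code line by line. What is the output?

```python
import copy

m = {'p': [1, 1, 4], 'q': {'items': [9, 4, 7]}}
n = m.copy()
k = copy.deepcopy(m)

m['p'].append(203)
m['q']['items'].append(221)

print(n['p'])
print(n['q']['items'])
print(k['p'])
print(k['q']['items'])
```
[1, 1, 4, 203]
[9, 4, 7, 221]
[1, 1, 4]
[9, 4, 7]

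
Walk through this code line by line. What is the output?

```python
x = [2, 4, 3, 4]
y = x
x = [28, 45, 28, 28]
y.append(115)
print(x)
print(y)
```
[28, 45, 28, 28]
[2, 4, 3, 4, 115]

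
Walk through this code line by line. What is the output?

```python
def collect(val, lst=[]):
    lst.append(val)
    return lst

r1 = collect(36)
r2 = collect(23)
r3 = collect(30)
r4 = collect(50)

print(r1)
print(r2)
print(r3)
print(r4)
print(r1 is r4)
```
[36, 23, 30, 50]
[36, 23, 30, 50]
[36, 23, 30, 50]
[36, 23, 30, 50]
True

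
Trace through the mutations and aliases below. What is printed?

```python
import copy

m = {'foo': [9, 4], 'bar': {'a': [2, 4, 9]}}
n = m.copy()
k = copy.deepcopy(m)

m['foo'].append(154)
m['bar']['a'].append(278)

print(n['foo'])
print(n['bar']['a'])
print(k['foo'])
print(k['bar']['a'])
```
[9, 4, 154]
[2, 4, 9, 278]
[9, 4]
[2, 4, 9]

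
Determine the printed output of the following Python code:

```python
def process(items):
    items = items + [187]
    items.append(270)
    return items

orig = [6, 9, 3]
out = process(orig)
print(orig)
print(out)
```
[6, 9, 3]
[6, 9, 3, 187, 270]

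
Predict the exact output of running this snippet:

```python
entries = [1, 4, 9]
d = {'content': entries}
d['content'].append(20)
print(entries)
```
[1, 4, 9, 20]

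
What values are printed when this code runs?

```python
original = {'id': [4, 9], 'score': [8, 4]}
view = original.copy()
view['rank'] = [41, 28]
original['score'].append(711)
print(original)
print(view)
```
{'id': [4, 9], 'score': [8, 4, 711]}
{'id': [4, 9], 'score': [8, 4, 711], 'rank': [41, 28]}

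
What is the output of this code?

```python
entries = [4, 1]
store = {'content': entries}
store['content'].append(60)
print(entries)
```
[4, 1, 60]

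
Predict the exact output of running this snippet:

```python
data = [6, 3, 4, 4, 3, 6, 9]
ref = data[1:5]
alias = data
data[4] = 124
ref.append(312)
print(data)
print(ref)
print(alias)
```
[6, 3, 4, 4, 124, 6, 9]
[3, 4, 4, 3, 312]
[6, 3, 4, 4, 124, 6, 9]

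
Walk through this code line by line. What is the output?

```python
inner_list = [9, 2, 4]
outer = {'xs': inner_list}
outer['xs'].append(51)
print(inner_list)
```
[9, 2, 4, 51]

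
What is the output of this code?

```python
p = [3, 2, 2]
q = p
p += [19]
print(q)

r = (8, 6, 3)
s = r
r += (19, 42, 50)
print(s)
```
[3, 2, 2, 19]
(8, 6, 3)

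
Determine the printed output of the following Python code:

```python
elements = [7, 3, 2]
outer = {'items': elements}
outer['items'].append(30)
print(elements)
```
[7, 3, 2, 30]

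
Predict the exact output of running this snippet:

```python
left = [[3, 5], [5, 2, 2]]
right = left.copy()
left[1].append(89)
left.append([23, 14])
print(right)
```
[[3, 5], [5, 2, 2, 89]]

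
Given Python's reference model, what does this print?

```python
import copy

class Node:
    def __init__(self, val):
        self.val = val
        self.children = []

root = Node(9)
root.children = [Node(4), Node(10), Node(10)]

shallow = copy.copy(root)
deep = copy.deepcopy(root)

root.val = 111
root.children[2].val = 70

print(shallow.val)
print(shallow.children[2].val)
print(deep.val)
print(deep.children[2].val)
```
9
70
9
10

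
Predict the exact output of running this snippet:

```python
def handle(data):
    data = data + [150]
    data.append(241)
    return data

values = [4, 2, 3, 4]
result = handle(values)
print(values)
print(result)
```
[4, 2, 3, 4]
[4, 2, 3, 4, 150, 241]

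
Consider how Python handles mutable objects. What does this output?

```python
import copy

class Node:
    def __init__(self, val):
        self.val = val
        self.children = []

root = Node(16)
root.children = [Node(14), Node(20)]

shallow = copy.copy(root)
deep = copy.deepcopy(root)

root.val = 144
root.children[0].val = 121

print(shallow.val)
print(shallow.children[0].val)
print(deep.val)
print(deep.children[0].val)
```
16
121
16
14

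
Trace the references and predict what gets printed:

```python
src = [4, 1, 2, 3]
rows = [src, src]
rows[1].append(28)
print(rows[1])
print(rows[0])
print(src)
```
[4, 1, 2, 3, 28]
[4, 1, 2, 3, 28]
[4, 1, 2, 3, 28]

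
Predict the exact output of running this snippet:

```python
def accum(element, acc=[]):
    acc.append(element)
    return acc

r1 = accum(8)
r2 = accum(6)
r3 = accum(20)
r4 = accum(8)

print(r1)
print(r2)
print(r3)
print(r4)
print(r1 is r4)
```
[8, 6, 20, 8]
[8, 6, 20, 8]
[8, 6, 20, 8]
[8, 6, 20, 8]
True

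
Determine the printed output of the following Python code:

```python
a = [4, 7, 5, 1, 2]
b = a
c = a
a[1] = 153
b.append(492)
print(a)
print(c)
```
[4, 153, 5, 1, 2, 492]
[4, 153, 5, 1, 2, 492]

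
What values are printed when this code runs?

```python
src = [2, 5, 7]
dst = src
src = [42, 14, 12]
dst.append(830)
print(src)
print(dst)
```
[42, 14, 12]
[2, 5, 7, 830]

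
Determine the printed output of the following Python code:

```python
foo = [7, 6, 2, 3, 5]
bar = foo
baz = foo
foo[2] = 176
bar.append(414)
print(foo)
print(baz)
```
[7, 6, 176, 3, 5, 414]
[7, 6, 176, 3, 5, 414]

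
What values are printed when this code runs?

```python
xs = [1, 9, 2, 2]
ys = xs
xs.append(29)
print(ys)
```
[1, 9, 2, 2, 29]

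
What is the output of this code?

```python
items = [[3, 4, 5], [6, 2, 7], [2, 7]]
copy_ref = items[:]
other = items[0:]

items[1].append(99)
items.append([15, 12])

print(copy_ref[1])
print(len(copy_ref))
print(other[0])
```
[6, 2, 7, 99]
3
[3, 4, 5]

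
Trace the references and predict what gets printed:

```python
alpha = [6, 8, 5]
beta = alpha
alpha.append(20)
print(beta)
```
[6, 8, 5, 20]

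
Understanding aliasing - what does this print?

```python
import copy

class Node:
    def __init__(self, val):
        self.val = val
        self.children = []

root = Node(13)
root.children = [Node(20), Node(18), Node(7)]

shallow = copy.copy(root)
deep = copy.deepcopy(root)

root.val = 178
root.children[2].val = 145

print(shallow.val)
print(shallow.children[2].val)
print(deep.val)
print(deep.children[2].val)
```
13
145
13
7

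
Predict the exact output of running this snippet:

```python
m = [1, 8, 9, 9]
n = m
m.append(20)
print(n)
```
[1, 8, 9, 9, 20]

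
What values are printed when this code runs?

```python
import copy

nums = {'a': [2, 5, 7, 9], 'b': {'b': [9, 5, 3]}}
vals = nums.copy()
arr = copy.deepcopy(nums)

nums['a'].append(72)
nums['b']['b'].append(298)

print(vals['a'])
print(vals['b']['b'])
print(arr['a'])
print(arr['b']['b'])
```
[2, 5, 7, 9, 72]
[9, 5, 3, 298]
[2, 5, 7, 9]
[9, 5, 3]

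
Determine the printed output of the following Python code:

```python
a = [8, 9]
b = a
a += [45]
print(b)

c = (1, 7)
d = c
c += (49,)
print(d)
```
[8, 9, 45]
(1, 7)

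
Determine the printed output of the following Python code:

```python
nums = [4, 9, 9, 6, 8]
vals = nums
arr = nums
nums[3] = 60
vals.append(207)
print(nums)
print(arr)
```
[4, 9, 9, 60, 8, 207]
[4, 9, 9, 60, 8, 207]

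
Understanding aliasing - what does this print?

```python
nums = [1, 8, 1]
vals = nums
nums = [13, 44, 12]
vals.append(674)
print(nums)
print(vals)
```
[13, 44, 12]
[1, 8, 1, 674]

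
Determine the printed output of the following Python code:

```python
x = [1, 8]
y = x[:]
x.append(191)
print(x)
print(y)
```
[1, 8, 191]
[1, 8]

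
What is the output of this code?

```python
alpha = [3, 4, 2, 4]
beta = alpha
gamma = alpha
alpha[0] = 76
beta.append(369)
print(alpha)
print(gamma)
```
[76, 4, 2, 4, 369]
[76, 4, 2, 4, 369]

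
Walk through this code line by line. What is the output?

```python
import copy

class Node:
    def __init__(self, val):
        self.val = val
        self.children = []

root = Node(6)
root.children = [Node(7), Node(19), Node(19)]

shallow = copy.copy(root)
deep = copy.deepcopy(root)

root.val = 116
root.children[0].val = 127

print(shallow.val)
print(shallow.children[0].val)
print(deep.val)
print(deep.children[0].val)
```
6
127
6
7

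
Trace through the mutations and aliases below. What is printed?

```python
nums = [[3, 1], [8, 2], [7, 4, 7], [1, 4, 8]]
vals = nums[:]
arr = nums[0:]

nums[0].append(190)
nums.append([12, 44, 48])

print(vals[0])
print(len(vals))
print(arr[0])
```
[3, 1, 190]
4
[3, 1, 190]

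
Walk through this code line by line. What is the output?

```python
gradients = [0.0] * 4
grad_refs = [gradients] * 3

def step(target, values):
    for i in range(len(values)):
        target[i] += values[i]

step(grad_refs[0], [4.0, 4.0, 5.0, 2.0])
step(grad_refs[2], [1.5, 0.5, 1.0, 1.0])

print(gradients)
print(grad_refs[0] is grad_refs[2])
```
[5.5, 4.5, 6.0, 3.0]
True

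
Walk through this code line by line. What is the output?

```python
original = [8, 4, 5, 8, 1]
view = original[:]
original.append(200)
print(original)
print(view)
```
[8, 4, 5, 8, 1, 200]
[8, 4, 5, 8, 1]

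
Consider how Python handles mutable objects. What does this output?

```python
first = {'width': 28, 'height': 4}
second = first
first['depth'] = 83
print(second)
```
{'width': 28, 'height': 4, 'depth': 83}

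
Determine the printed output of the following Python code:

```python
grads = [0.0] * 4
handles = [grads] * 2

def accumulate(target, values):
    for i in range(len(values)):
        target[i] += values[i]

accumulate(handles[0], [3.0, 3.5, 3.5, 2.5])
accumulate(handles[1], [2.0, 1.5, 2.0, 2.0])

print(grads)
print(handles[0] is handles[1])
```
[5.0, 5.0, 5.5, 4.5]
True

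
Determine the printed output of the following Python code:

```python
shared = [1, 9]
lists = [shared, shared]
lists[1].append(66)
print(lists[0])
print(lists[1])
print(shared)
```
[1, 9, 66]
[1, 9, 66]
[1, 9, 66]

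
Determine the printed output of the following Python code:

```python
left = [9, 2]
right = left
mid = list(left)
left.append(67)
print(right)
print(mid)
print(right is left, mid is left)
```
[9, 2, 67]
[9, 2]
True False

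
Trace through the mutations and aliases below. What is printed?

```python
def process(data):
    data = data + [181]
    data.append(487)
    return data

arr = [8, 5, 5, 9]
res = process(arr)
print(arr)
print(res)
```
[8, 5, 5, 9]
[8, 5, 5, 9, 181, 487]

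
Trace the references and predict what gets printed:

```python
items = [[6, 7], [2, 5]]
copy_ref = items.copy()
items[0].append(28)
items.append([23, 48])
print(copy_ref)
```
[[6, 7, 28], [2, 5]]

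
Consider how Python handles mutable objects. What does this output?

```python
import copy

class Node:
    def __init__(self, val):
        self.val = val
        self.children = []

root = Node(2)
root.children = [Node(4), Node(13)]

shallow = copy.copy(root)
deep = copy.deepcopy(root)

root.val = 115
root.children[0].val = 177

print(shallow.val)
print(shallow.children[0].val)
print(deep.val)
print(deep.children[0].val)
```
2
177
2
4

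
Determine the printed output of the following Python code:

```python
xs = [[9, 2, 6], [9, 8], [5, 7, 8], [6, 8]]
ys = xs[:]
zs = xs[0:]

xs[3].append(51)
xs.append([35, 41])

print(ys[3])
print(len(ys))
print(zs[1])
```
[6, 8, 51]
4
[9, 8]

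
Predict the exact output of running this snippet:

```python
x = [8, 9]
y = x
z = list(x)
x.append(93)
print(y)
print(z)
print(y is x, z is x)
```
[8, 9, 93]
[8, 9]
True False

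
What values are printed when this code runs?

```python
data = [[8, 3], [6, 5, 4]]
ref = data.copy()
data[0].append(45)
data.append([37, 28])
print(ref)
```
[[8, 3, 45], [6, 5, 4]]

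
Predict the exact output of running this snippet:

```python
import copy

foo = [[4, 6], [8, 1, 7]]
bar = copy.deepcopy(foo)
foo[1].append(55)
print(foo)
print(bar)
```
[[4, 6], [8, 1, 7, 55]]
[[4, 6], [8, 1, 7]]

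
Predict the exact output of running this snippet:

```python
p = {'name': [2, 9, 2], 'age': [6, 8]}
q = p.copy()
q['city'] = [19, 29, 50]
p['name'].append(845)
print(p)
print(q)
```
{'name': [2, 9, 2, 845], 'age': [6, 8]}
{'name': [2, 9, 2, 845], 'age': [6, 8], 'city': [19, 29, 50]}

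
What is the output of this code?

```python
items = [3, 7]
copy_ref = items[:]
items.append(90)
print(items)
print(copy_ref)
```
[3, 7, 90]
[3, 7]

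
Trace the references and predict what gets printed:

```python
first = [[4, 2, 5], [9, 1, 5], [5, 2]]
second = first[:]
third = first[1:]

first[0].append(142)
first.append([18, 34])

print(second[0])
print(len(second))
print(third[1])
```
[4, 2, 5, 142]
3
[5, 2]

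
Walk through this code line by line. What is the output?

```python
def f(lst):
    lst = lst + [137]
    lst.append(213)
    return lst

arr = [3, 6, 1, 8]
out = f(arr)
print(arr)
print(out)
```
[3, 6, 1, 8]
[3, 6, 1, 8, 137, 213]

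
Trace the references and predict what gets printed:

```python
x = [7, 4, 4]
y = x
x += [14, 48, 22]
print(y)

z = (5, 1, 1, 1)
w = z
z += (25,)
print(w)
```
[7, 4, 4, 14, 48, 22]
(5, 1, 1, 1)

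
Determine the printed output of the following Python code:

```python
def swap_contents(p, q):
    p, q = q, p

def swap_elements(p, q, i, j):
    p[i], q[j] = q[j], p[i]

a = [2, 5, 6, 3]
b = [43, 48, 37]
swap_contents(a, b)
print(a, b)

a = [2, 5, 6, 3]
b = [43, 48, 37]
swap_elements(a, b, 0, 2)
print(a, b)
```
[2, 5, 6, 3] [43, 48, 37]
[37, 5, 6, 3] [43, 48, 2]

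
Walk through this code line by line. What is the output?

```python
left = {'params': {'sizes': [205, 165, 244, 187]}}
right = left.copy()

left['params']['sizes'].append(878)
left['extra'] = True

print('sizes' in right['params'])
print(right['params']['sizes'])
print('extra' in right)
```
True
[205, 165, 244, 187, 878]
False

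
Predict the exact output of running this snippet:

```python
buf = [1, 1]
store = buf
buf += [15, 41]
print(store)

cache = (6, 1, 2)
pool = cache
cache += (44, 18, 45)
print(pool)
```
[1, 1, 15, 41]
(6, 1, 2)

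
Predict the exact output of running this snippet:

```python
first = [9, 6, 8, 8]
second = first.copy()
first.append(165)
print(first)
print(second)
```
[9, 6, 8, 8, 165]
[9, 6, 8, 8]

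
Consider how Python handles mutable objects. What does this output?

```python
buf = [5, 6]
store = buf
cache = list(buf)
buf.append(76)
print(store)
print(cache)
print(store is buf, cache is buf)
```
[5, 6, 76]
[5, 6]
True False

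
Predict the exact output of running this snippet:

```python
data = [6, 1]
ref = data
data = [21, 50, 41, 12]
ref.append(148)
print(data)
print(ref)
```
[21, 50, 41, 12]
[6, 1, 148]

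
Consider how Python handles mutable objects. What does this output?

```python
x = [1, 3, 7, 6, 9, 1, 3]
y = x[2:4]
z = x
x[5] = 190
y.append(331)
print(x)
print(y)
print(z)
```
[1, 3, 7, 6, 9, 190, 3]
[7, 6, 331]
[1, 3, 7, 6, 9, 190, 3]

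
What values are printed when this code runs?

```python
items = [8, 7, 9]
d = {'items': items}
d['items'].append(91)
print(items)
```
[8, 7, 9, 91]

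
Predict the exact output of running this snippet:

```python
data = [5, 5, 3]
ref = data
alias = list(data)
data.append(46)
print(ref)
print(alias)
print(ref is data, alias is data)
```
[5, 5, 3, 46]
[5, 5, 3]
True False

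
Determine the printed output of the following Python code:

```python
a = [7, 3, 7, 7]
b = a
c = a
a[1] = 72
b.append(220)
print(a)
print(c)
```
[7, 72, 7, 7, 220]
[7, 72, 7, 7, 220]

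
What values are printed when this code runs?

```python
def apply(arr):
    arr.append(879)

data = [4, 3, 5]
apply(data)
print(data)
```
[4, 3, 5, 879]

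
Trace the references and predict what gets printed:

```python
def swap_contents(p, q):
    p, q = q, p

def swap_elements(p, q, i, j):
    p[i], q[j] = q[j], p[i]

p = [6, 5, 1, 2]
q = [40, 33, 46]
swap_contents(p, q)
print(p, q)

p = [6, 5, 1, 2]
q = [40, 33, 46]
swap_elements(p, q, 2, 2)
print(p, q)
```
[6, 5, 1, 2] [40, 33, 46]
[6, 5, 46, 2] [40, 33, 1]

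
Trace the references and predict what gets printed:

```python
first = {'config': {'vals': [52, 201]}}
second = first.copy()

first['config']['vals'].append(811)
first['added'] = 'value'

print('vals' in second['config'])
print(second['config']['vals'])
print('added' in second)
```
True
[52, 201, 811]
False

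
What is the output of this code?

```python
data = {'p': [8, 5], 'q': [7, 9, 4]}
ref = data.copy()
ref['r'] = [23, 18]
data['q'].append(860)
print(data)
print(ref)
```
{'p': [8, 5], 'q': [7, 9, 4, 860]}
{'p': [8, 5], 'q': [7, 9, 4, 860], 'r': [23, 18]}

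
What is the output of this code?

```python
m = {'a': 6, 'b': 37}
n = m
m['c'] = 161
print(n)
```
{'a': 6, 'b': 37, 'c': 161}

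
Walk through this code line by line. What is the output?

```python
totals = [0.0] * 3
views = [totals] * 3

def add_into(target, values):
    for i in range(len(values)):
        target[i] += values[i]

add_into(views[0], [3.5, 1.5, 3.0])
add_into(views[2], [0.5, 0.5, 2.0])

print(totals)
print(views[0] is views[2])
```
[4.0, 2.0, 5.0]
True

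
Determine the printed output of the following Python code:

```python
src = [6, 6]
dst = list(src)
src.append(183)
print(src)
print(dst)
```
[6, 6, 183]
[6, 6]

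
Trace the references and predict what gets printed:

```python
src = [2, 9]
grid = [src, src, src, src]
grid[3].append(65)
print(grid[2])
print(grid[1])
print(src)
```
[2, 9, 65]
[2, 9, 65]
[2, 9, 65]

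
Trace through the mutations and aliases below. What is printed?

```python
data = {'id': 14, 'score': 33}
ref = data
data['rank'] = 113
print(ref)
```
{'id': 14, 'score': 33, 'rank': 113}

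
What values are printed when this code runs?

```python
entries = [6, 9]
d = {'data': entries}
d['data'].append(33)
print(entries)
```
[6, 9, 33]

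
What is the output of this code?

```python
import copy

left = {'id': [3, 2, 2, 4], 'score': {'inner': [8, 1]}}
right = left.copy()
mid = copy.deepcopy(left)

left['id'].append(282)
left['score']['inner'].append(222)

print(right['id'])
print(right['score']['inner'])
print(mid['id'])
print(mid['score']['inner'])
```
[3, 2, 2, 4, 282]
[8, 1, 222]
[3, 2, 2, 4]
[8, 1]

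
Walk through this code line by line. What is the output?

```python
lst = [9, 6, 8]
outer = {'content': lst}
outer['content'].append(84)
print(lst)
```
[9, 6, 8, 84]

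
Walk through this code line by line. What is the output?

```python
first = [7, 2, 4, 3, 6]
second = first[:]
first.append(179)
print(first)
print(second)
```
[7, 2, 4, 3, 6, 179]
[7, 2, 4, 3, 6]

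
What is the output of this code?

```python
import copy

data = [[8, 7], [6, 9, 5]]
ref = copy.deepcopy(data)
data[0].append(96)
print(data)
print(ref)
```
[[8, 7, 96], [6, 9, 5]]
[[8, 7], [6, 9, 5]]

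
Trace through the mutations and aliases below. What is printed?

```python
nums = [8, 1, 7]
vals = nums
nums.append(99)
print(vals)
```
[8, 1, 7, 99]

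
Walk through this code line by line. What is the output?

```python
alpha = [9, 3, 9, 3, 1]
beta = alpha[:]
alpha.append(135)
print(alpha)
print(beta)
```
[9, 3, 9, 3, 1, 135]
[9, 3, 9, 3, 1]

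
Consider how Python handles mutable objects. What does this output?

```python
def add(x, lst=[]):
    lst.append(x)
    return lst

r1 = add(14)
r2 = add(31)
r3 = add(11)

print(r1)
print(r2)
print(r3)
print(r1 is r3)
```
[14, 31, 11]
[14, 31, 11]
[14, 31, 11]
True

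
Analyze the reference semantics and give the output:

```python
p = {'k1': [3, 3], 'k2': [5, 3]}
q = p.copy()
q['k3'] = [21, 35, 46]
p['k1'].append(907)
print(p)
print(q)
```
{'k1': [3, 3, 907], 'k2': [5, 3]}
{'k1': [3, 3, 907], 'k2': [5, 3], 'k3': [21, 35, 46]}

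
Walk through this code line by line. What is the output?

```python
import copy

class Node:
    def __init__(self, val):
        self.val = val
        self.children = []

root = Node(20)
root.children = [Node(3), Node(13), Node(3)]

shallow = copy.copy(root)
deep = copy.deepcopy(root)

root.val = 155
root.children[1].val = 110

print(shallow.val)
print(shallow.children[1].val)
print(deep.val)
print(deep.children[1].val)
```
20
110
20
13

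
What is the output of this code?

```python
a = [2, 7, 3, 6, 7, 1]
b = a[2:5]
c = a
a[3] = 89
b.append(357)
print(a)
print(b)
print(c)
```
[2, 7, 3, 89, 7, 1]
[3, 6, 7, 357]
[2, 7, 3, 89, 7, 1]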